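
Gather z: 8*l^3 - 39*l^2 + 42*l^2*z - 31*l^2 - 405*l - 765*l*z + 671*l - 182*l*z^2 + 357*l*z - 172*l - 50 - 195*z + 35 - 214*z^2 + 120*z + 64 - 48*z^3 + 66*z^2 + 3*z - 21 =8*l^3 - 70*l^2 + 94*l - 48*z^3 + z^2*(-182*l - 148) + z*(42*l^2 - 408*l - 72) + 28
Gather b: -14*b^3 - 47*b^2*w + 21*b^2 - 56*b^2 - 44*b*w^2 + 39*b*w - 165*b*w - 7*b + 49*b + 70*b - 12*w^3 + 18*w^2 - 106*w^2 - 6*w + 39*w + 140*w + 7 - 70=-14*b^3 + b^2*(-47*w - 35) + b*(-44*w^2 - 126*w + 112) - 12*w^3 - 88*w^2 + 173*w - 63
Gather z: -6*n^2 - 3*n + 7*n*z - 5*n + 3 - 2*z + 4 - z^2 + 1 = -6*n^2 - 8*n - z^2 + z*(7*n - 2) + 8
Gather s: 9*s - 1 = 9*s - 1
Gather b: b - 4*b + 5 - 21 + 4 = -3*b - 12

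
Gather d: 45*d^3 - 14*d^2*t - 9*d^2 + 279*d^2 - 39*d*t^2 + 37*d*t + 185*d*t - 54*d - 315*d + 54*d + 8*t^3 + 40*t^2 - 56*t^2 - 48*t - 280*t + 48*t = 45*d^3 + d^2*(270 - 14*t) + d*(-39*t^2 + 222*t - 315) + 8*t^3 - 16*t^2 - 280*t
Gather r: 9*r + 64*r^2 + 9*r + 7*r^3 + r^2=7*r^3 + 65*r^2 + 18*r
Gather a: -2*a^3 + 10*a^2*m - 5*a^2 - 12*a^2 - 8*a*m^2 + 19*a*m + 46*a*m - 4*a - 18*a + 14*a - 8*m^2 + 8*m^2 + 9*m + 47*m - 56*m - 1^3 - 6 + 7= -2*a^3 + a^2*(10*m - 17) + a*(-8*m^2 + 65*m - 8)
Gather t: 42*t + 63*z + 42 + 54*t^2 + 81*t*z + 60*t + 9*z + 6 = 54*t^2 + t*(81*z + 102) + 72*z + 48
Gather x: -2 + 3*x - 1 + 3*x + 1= 6*x - 2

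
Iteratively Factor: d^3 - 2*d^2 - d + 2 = (d - 2)*(d^2 - 1) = (d - 2)*(d - 1)*(d + 1)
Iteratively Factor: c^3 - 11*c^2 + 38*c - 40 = (c - 4)*(c^2 - 7*c + 10) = (c - 4)*(c - 2)*(c - 5)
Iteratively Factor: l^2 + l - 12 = (l - 3)*(l + 4)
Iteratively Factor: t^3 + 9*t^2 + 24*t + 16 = (t + 1)*(t^2 + 8*t + 16) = (t + 1)*(t + 4)*(t + 4)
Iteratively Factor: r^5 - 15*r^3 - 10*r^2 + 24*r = (r - 4)*(r^4 + 4*r^3 + r^2 - 6*r) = (r - 4)*(r + 2)*(r^3 + 2*r^2 - 3*r) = (r - 4)*(r + 2)*(r + 3)*(r^2 - r) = r*(r - 4)*(r + 2)*(r + 3)*(r - 1)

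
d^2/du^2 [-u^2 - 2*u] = -2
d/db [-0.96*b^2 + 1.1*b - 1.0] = 1.1 - 1.92*b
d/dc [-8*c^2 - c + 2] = -16*c - 1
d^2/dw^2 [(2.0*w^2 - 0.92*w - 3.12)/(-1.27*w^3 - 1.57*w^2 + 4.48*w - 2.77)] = (-6.4516*w^6 + 8.90320800000001*w^5 + 3.11810400000002*w^4 + 184.906568*w^3 - 47.0172000000001*w^2 - 221.530008*w + 90.244224)/(2.048383*w^9 + 7.596759*w^8 - 12.286107*w^7 - 36.32294*w^6 + 76.478586*w^5 + 20.453751*w^4 - 177.580075*w^3 + 202.924383*w^2 - 103.123776*w + 21.253933)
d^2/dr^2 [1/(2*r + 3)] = 8/(2*r + 3)^3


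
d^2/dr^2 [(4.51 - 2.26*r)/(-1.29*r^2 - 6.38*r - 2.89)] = ((2.26*r - 4.51)*(2.58*r + 6.38)*(5.16*r + 12.76) - (17.4924*r + 17.2018)*(1.29*r^2 + 6.38*r + 2.89))/(1.29*r^2 + 6.38*r + 2.89)^3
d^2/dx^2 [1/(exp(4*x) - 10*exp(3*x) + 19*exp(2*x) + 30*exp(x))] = 2*((-8*exp(3*x) + 45*exp(2*x) - 38*exp(x) - 15)*(exp(3*x) - 10*exp(2*x) + 19*exp(x) + 30) + 4*(2*exp(3*x) - 15*exp(2*x) + 19*exp(x) + 15)^2)*exp(-x)/(exp(3*x) - 10*exp(2*x) + 19*exp(x) + 30)^3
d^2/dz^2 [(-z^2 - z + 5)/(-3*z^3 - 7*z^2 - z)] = 2*(9*z^6 + 27*z^5 - 216*z^4 - 801*z^3 - 780*z^2 - 105*z - 5)/(z^3*(27*z^6 + 189*z^5 + 468*z^4 + 469*z^3 + 156*z^2 + 21*z + 1))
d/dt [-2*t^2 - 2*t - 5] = -4*t - 2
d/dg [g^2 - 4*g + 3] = 2*g - 4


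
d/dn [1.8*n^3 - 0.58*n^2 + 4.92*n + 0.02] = 5.4*n^2 - 1.16*n + 4.92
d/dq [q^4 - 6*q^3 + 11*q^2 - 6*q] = 4*q^3 - 18*q^2 + 22*q - 6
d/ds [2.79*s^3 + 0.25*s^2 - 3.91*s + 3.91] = 8.37*s^2 + 0.5*s - 3.91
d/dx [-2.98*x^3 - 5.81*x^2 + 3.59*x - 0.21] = -8.94*x^2 - 11.62*x + 3.59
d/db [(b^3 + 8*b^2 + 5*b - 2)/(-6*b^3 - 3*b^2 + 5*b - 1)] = (45*b^4 + 70*b^3 + 16*b^2 - 28*b + 5)/(36*b^6 + 36*b^5 - 51*b^4 - 18*b^3 + 31*b^2 - 10*b + 1)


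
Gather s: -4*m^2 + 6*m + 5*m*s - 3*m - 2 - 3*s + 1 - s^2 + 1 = -4*m^2 + 3*m - s^2 + s*(5*m - 3)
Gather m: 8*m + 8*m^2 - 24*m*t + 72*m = 8*m^2 + m*(80 - 24*t)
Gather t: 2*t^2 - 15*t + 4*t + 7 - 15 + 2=2*t^2 - 11*t - 6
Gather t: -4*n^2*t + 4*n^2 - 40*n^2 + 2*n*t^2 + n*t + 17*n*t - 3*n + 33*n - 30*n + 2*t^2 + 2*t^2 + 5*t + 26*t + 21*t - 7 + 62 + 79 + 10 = -36*n^2 + t^2*(2*n + 4) + t*(-4*n^2 + 18*n + 52) + 144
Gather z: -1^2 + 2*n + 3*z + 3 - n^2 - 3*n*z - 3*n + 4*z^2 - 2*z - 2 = -n^2 - n + 4*z^2 + z*(1 - 3*n)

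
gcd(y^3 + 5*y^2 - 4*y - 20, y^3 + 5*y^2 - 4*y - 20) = y^3 + 5*y^2 - 4*y - 20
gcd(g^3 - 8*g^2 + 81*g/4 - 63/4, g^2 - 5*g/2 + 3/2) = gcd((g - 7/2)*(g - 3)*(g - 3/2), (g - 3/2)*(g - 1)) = g - 3/2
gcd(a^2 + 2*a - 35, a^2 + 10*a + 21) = a + 7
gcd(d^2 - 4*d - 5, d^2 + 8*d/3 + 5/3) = d + 1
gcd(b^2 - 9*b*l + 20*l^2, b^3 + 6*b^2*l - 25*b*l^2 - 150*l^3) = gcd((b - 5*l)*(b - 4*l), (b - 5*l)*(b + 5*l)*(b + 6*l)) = b - 5*l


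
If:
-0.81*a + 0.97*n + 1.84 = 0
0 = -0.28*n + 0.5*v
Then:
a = 2.1384479717813*v + 2.2716049382716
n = 1.78571428571429*v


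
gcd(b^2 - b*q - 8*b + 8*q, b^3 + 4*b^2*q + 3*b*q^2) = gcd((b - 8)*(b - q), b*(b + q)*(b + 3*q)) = 1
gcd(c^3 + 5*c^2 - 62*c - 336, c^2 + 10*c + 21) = c + 7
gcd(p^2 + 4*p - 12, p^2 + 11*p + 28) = 1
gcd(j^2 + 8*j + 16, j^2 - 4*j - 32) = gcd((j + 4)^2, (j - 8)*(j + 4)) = j + 4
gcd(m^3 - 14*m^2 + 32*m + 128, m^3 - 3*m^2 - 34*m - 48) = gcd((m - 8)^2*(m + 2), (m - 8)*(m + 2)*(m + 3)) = m^2 - 6*m - 16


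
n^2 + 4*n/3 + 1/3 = (n + 1/3)*(n + 1)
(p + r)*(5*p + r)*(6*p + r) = 30*p^3 + 41*p^2*r + 12*p*r^2 + r^3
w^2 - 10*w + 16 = (w - 8)*(w - 2)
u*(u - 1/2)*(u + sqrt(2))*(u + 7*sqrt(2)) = u^4 - u^3/2 + 8*sqrt(2)*u^3 - 4*sqrt(2)*u^2 + 14*u^2 - 7*u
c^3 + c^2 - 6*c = c*(c - 2)*(c + 3)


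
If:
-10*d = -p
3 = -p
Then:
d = -3/10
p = -3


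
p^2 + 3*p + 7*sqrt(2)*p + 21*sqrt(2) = (p + 3)*(p + 7*sqrt(2))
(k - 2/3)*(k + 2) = k^2 + 4*k/3 - 4/3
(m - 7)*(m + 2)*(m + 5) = m^3 - 39*m - 70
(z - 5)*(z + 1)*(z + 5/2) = z^3 - 3*z^2/2 - 15*z - 25/2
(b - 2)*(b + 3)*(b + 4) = b^3 + 5*b^2 - 2*b - 24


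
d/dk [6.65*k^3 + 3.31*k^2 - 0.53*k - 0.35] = 19.95*k^2 + 6.62*k - 0.53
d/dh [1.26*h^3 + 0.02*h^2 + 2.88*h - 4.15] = 3.78*h^2 + 0.04*h + 2.88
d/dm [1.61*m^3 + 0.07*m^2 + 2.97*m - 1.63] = 4.83*m^2 + 0.14*m + 2.97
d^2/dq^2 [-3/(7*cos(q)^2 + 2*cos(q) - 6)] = 3*(392*sin(q)^4 - 540*sin(q)^2 - 81*cos(q) + 21*cos(3*q) - 36)/(2*(-7*sin(q)^2 + 2*cos(q) + 1)^3)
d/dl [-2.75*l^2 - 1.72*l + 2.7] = -5.5*l - 1.72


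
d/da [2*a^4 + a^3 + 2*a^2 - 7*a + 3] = 8*a^3 + 3*a^2 + 4*a - 7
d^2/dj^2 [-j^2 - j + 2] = -2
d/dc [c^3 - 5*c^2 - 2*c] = 3*c^2 - 10*c - 2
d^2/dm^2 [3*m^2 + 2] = 6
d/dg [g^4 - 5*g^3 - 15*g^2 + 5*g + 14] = 4*g^3 - 15*g^2 - 30*g + 5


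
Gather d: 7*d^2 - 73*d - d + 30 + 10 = 7*d^2 - 74*d + 40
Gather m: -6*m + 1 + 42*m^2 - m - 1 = 42*m^2 - 7*m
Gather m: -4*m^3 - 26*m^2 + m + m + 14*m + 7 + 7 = -4*m^3 - 26*m^2 + 16*m + 14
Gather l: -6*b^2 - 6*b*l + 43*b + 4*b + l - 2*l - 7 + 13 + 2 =-6*b^2 + 47*b + l*(-6*b - 1) + 8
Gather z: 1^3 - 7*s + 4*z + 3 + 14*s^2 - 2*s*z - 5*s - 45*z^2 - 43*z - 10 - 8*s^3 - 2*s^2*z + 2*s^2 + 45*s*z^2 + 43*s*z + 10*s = -8*s^3 + 16*s^2 - 2*s + z^2*(45*s - 45) + z*(-2*s^2 + 41*s - 39) - 6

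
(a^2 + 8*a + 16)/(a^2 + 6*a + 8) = (a + 4)/(a + 2)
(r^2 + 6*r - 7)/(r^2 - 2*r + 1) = (r + 7)/(r - 1)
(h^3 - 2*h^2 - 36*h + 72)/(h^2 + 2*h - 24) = (h^2 - 8*h + 12)/(h - 4)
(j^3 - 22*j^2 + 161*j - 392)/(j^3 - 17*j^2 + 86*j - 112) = (j - 7)/(j - 2)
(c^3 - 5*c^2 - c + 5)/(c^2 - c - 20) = (c^2 - 1)/(c + 4)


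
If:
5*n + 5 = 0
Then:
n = -1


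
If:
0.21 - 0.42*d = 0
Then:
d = 0.50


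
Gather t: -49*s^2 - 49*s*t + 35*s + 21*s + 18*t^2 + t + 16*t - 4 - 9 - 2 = -49*s^2 + 56*s + 18*t^2 + t*(17 - 49*s) - 15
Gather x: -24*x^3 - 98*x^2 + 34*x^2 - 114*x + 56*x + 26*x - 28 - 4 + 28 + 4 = -24*x^3 - 64*x^2 - 32*x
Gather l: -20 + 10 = -10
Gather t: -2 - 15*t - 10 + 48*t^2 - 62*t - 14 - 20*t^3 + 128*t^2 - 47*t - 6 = -20*t^3 + 176*t^2 - 124*t - 32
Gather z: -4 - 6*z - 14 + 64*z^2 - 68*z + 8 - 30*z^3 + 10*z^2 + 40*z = -30*z^3 + 74*z^2 - 34*z - 10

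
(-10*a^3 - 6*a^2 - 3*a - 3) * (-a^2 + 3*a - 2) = 10*a^5 - 24*a^4 + 5*a^3 + 6*a^2 - 3*a + 6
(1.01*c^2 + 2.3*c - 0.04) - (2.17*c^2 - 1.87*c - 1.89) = -1.16*c^2 + 4.17*c + 1.85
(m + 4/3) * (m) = m^2 + 4*m/3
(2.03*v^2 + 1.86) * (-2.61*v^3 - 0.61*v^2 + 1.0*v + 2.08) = -5.2983*v^5 - 1.2383*v^4 - 2.8246*v^3 + 3.0878*v^2 + 1.86*v + 3.8688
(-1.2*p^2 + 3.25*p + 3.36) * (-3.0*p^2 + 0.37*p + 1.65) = 3.6*p^4 - 10.194*p^3 - 10.8575*p^2 + 6.6057*p + 5.544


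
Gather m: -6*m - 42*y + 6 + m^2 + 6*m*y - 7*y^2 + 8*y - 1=m^2 + m*(6*y - 6) - 7*y^2 - 34*y + 5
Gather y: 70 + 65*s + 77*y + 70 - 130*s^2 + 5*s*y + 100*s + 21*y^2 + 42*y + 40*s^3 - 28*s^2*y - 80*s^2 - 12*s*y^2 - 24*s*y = 40*s^3 - 210*s^2 + 165*s + y^2*(21 - 12*s) + y*(-28*s^2 - 19*s + 119) + 140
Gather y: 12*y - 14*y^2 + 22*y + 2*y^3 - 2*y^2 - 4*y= 2*y^3 - 16*y^2 + 30*y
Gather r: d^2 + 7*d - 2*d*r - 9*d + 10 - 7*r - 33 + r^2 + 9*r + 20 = d^2 - 2*d + r^2 + r*(2 - 2*d) - 3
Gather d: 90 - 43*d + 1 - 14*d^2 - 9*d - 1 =-14*d^2 - 52*d + 90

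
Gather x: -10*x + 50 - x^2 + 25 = -x^2 - 10*x + 75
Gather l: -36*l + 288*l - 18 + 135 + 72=252*l + 189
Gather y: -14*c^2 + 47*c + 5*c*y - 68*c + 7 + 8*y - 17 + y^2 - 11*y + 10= -14*c^2 - 21*c + y^2 + y*(5*c - 3)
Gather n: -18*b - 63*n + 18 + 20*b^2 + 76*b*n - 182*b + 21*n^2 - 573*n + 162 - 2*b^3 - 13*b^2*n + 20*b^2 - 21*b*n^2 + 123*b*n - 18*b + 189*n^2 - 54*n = -2*b^3 + 40*b^2 - 218*b + n^2*(210 - 21*b) + n*(-13*b^2 + 199*b - 690) + 180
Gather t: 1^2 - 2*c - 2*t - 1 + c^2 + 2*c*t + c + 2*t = c^2 + 2*c*t - c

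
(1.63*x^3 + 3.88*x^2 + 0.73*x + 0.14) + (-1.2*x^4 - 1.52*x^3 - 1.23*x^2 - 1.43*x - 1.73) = -1.2*x^4 + 0.11*x^3 + 2.65*x^2 - 0.7*x - 1.59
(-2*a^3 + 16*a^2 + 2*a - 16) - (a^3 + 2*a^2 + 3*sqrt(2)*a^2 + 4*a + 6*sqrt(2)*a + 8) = -3*a^3 - 3*sqrt(2)*a^2 + 14*a^2 - 6*sqrt(2)*a - 2*a - 24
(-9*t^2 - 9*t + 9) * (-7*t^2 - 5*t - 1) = 63*t^4 + 108*t^3 - 9*t^2 - 36*t - 9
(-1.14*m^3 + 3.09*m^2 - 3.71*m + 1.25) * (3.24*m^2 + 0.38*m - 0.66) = -3.6936*m^5 + 9.5784*m^4 - 10.0938*m^3 + 0.600800000000001*m^2 + 2.9236*m - 0.825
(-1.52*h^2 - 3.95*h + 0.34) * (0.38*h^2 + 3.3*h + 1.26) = -0.5776*h^4 - 6.517*h^3 - 14.821*h^2 - 3.855*h + 0.4284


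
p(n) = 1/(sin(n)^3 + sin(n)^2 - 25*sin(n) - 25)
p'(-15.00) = -0.26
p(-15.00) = -0.12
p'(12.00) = 0.16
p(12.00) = -0.09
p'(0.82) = 0.01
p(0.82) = -0.02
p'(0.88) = 0.01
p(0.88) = -0.02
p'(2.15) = -0.01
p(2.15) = -0.02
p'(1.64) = -0.00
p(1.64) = -0.02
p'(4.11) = -0.76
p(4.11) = -0.23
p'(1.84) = -0.00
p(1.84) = -0.02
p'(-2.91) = -0.07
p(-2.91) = -0.05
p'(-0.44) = 0.11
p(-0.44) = -0.07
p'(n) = (-3*sin(n)^2*cos(n) - 2*sin(n)*cos(n) + 25*cos(n))/(sin(n)^3 + sin(n)^2 - 25*sin(n) - 25)^2 = (-3*sin(n)^2 - 2*sin(n) + 25)*cos(n)/(sin(n)^3 + sin(n)^2 - 25*sin(n) - 25)^2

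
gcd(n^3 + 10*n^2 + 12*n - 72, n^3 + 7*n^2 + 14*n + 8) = 1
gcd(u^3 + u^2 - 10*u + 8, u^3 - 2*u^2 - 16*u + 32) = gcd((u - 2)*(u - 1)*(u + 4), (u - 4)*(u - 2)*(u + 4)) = u^2 + 2*u - 8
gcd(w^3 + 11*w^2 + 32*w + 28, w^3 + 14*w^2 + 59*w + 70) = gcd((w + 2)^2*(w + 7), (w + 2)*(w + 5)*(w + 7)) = w^2 + 9*w + 14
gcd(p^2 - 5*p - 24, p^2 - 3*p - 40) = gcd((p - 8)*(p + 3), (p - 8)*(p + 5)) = p - 8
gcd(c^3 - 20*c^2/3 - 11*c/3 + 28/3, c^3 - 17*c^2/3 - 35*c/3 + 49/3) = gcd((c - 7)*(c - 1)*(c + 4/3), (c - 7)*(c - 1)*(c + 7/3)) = c^2 - 8*c + 7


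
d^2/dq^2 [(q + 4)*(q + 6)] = 2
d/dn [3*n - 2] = 3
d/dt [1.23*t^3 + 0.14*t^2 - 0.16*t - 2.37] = 3.69*t^2 + 0.28*t - 0.16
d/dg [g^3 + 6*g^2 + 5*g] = 3*g^2 + 12*g + 5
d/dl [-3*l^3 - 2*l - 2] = -9*l^2 - 2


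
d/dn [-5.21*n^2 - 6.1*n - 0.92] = -10.42*n - 6.1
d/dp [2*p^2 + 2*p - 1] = 4*p + 2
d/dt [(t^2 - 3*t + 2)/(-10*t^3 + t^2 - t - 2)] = ((3 - 2*t)*(10*t^3 - t^2 + t + 2) + (t^2 - 3*t + 2)*(30*t^2 - 2*t + 1))/(10*t^3 - t^2 + t + 2)^2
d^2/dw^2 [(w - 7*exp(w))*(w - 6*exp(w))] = -13*w*exp(w) + 168*exp(2*w) - 26*exp(w) + 2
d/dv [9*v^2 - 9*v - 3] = 18*v - 9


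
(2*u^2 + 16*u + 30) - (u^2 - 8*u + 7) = u^2 + 24*u + 23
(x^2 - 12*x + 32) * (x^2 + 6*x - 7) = x^4 - 6*x^3 - 47*x^2 + 276*x - 224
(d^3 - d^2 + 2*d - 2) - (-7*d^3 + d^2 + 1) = 8*d^3 - 2*d^2 + 2*d - 3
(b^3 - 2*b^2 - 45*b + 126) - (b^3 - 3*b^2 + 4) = b^2 - 45*b + 122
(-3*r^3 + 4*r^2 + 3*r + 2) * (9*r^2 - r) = -27*r^5 + 39*r^4 + 23*r^3 + 15*r^2 - 2*r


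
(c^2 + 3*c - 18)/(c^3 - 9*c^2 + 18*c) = (c + 6)/(c*(c - 6))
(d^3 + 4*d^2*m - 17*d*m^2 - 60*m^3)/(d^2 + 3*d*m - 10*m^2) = (d^2 - d*m - 12*m^2)/(d - 2*m)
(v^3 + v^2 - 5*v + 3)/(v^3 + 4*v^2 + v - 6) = (v - 1)/(v + 2)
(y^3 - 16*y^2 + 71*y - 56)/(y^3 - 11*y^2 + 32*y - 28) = (y^2 - 9*y + 8)/(y^2 - 4*y + 4)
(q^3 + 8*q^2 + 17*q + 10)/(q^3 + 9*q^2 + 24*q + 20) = (q + 1)/(q + 2)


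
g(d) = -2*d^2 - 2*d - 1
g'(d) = -4*d - 2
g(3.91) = -39.40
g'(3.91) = -17.64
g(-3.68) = -20.72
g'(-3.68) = 12.72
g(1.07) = -5.43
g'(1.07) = -6.28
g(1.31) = -7.05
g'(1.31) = -7.24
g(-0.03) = -0.94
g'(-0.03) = -1.88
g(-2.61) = -9.40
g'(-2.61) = 8.44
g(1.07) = -5.43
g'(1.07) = -6.28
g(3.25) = -28.62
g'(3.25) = -15.00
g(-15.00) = -421.00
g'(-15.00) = 58.00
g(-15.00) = -421.00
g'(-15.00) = 58.00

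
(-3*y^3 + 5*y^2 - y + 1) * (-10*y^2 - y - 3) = 30*y^5 - 47*y^4 + 14*y^3 - 24*y^2 + 2*y - 3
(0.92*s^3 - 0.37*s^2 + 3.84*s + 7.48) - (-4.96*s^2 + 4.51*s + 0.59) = 0.92*s^3 + 4.59*s^2 - 0.67*s + 6.89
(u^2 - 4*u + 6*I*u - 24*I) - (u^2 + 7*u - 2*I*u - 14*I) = -11*u + 8*I*u - 10*I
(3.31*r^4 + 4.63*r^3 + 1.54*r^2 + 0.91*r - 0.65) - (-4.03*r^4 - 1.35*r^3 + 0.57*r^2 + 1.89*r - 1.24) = 7.34*r^4 + 5.98*r^3 + 0.97*r^2 - 0.98*r + 0.59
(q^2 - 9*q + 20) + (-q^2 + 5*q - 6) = 14 - 4*q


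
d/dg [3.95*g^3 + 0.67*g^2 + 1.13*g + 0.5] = 11.85*g^2 + 1.34*g + 1.13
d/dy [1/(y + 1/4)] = -16/(4*y + 1)^2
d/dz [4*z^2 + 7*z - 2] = 8*z + 7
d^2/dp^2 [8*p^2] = 16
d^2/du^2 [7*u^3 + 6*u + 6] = 42*u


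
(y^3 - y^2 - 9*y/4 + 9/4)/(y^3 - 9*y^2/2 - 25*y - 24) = (2*y^2 - 5*y + 3)/(2*(y^2 - 6*y - 16))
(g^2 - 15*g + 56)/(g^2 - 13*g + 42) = (g - 8)/(g - 6)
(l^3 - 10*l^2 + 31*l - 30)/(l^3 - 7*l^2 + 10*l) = (l - 3)/l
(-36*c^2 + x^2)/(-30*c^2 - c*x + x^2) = (6*c + x)/(5*c + x)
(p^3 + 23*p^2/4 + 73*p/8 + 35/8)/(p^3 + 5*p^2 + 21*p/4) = (4*p^2 + 9*p + 5)/(2*p*(2*p + 3))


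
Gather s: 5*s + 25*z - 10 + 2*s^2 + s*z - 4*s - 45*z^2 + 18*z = 2*s^2 + s*(z + 1) - 45*z^2 + 43*z - 10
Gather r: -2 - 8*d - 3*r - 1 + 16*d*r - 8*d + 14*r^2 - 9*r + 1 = -16*d + 14*r^2 + r*(16*d - 12) - 2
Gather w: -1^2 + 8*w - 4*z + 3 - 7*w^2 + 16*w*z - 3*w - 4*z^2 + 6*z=-7*w^2 + w*(16*z + 5) - 4*z^2 + 2*z + 2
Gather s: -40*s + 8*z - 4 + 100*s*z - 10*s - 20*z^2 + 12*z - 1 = s*(100*z - 50) - 20*z^2 + 20*z - 5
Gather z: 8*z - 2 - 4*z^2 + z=-4*z^2 + 9*z - 2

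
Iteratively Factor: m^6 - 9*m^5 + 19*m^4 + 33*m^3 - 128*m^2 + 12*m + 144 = (m - 3)*(m^5 - 6*m^4 + m^3 + 36*m^2 - 20*m - 48) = (m - 3)*(m + 2)*(m^4 - 8*m^3 + 17*m^2 + 2*m - 24) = (m - 3)*(m + 1)*(m + 2)*(m^3 - 9*m^2 + 26*m - 24) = (m - 4)*(m - 3)*(m + 1)*(m + 2)*(m^2 - 5*m + 6) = (m - 4)*(m - 3)^2*(m + 1)*(m + 2)*(m - 2)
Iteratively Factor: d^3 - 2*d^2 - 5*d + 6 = (d - 1)*(d^2 - d - 6) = (d - 1)*(d + 2)*(d - 3)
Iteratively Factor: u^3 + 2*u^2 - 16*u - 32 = (u - 4)*(u^2 + 6*u + 8) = (u - 4)*(u + 4)*(u + 2)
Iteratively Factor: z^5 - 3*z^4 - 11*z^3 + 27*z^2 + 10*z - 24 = (z + 1)*(z^4 - 4*z^3 - 7*z^2 + 34*z - 24) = (z + 1)*(z + 3)*(z^3 - 7*z^2 + 14*z - 8) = (z - 4)*(z + 1)*(z + 3)*(z^2 - 3*z + 2) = (z - 4)*(z - 2)*(z + 1)*(z + 3)*(z - 1)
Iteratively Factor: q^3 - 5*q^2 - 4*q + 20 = (q - 5)*(q^2 - 4) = (q - 5)*(q + 2)*(q - 2)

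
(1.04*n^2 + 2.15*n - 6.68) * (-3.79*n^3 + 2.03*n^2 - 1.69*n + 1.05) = -3.9416*n^5 - 6.0373*n^4 + 27.9241*n^3 - 16.1019*n^2 + 13.5467*n - 7.014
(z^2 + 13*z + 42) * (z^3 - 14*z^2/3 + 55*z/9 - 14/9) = z^5 + 25*z^4/3 - 113*z^3/9 - 1063*z^2/9 + 2128*z/9 - 196/3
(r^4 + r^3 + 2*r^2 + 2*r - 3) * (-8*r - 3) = -8*r^5 - 11*r^4 - 19*r^3 - 22*r^2 + 18*r + 9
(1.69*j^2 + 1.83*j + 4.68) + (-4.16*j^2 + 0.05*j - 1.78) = -2.47*j^2 + 1.88*j + 2.9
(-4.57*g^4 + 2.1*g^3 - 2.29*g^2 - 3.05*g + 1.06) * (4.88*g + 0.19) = -22.3016*g^5 + 9.3797*g^4 - 10.7762*g^3 - 15.3191*g^2 + 4.5933*g + 0.2014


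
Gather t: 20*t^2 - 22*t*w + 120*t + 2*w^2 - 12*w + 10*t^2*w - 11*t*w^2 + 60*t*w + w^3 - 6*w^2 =t^2*(10*w + 20) + t*(-11*w^2 + 38*w + 120) + w^3 - 4*w^2 - 12*w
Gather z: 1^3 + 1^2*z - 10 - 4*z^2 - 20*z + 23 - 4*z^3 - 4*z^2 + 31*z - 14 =-4*z^3 - 8*z^2 + 12*z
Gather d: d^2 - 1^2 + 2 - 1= d^2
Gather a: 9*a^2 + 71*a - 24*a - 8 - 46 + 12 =9*a^2 + 47*a - 42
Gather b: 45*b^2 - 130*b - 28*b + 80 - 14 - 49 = 45*b^2 - 158*b + 17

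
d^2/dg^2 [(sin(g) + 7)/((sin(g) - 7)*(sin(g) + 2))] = (-sin(g)^5 - 33*sin(g)^4 + 23*sin(g)^3 - 455*sin(g)^2 + 168*sin(g) + 406)/((sin(g) - 7)^3*(sin(g) + 2)^3)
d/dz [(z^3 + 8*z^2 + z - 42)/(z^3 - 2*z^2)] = 2*(-5*z - 21)/z^3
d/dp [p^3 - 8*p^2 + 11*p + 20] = 3*p^2 - 16*p + 11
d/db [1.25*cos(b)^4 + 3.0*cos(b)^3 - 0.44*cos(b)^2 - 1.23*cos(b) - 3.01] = -1.02*sin(b) - 0.81*sin(2*b) - 2.25*sin(3*b) - 0.625*sin(4*b)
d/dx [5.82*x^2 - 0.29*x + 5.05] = 11.64*x - 0.29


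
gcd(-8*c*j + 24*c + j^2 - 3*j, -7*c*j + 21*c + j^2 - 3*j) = j - 3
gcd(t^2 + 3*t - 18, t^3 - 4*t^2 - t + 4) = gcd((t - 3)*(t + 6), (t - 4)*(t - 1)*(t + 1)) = 1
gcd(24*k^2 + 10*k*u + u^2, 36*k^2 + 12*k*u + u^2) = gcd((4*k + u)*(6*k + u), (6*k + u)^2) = 6*k + u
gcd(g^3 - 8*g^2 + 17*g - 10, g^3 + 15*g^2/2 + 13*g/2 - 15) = g - 1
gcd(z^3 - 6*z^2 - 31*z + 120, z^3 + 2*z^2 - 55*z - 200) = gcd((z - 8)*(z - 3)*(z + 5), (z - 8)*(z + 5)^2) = z^2 - 3*z - 40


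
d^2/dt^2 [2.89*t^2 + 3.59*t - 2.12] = 5.78000000000000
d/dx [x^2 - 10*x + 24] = 2*x - 10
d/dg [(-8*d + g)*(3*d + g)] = -5*d + 2*g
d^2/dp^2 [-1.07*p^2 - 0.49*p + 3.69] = -2.14000000000000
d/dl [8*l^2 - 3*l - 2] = 16*l - 3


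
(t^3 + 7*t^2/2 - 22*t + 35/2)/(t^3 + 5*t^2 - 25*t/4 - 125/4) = 2*(t^2 + 6*t - 7)/(2*t^2 + 15*t + 25)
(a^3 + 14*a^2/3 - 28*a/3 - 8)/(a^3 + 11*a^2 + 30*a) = (3*a^2 - 4*a - 4)/(3*a*(a + 5))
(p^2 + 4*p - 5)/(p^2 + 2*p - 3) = (p + 5)/(p + 3)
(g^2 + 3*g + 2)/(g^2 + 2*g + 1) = (g + 2)/(g + 1)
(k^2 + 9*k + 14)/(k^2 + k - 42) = (k + 2)/(k - 6)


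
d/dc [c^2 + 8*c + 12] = 2*c + 8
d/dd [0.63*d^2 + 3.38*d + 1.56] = 1.26*d + 3.38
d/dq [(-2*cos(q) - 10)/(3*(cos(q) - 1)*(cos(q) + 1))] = 2*(sin(q)^2 - 10*cos(q) - 2)/(3*sin(q)^3)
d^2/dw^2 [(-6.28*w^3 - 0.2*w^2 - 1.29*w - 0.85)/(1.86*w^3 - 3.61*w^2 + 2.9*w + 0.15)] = (-85.719216*w^6 + 176.468616*w^5 + 44.181324*w^4 - 44.224978*w^3 - 106.69479*w^2 + 49.77579*w - 14.10425)/(6.434856*w^9 - 37.467468*w^8 + 102.817638*w^7 - 162.323101*w^6 + 154.26393*w^5 - 80.361255*w^4 + 15.09245*w^3 + 3.540825*w^2 + 0.19575*w + 0.003375)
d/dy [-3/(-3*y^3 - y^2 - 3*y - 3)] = 3*(-9*y^2 - 2*y - 3)/(3*y^3 + y^2 + 3*y + 3)^2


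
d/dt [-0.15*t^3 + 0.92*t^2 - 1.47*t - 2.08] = -0.45*t^2 + 1.84*t - 1.47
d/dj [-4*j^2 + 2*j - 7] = 2 - 8*j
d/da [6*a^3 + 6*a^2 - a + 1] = 18*a^2 + 12*a - 1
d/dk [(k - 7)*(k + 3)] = 2*k - 4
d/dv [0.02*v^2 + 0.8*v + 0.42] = 0.04*v + 0.8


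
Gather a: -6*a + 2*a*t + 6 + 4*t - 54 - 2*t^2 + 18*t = a*(2*t - 6) - 2*t^2 + 22*t - 48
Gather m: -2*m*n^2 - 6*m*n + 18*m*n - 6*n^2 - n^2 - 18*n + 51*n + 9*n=m*(-2*n^2 + 12*n) - 7*n^2 + 42*n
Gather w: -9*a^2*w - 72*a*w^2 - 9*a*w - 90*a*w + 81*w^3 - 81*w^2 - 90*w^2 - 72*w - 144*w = 81*w^3 + w^2*(-72*a - 171) + w*(-9*a^2 - 99*a - 216)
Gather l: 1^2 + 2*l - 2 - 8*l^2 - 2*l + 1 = -8*l^2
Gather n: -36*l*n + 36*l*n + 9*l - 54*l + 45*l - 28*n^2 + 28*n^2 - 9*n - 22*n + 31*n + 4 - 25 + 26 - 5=0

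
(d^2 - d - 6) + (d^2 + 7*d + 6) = 2*d^2 + 6*d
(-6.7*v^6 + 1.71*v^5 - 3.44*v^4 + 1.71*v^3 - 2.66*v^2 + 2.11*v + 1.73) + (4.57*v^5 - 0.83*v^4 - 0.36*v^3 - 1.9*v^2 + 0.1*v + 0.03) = -6.7*v^6 + 6.28*v^5 - 4.27*v^4 + 1.35*v^3 - 4.56*v^2 + 2.21*v + 1.76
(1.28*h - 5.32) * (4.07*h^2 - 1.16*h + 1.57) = 5.2096*h^3 - 23.1372*h^2 + 8.1808*h - 8.3524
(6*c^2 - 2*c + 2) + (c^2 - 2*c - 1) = 7*c^2 - 4*c + 1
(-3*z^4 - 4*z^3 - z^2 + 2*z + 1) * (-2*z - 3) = 6*z^5 + 17*z^4 + 14*z^3 - z^2 - 8*z - 3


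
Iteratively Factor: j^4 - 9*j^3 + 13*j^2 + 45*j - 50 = (j - 1)*(j^3 - 8*j^2 + 5*j + 50) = (j - 1)*(j + 2)*(j^2 - 10*j + 25) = (j - 5)*(j - 1)*(j + 2)*(j - 5)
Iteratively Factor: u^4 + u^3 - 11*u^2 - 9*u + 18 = (u + 2)*(u^3 - u^2 - 9*u + 9) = (u - 1)*(u + 2)*(u^2 - 9) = (u - 3)*(u - 1)*(u + 2)*(u + 3)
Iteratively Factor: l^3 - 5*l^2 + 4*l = (l - 1)*(l^2 - 4*l) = (l - 4)*(l - 1)*(l)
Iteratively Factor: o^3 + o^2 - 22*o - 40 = (o - 5)*(o^2 + 6*o + 8) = (o - 5)*(o + 4)*(o + 2)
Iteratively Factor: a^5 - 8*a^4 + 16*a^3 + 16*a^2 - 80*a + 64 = (a - 2)*(a^4 - 6*a^3 + 4*a^2 + 24*a - 32) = (a - 2)^2*(a^3 - 4*a^2 - 4*a + 16) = (a - 2)^2*(a + 2)*(a^2 - 6*a + 8) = (a - 4)*(a - 2)^2*(a + 2)*(a - 2)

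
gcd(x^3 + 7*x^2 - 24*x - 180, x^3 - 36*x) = x + 6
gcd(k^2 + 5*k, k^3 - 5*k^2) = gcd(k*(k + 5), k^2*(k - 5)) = k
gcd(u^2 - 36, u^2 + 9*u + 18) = u + 6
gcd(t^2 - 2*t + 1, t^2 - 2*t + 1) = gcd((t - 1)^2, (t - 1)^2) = t^2 - 2*t + 1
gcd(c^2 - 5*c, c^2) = c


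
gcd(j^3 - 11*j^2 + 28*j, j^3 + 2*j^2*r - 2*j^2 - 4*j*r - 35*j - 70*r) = j - 7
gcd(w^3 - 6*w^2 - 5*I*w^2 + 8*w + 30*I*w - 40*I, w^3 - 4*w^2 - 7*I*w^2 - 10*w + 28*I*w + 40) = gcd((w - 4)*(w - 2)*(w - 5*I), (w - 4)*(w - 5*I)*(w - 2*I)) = w^2 + w*(-4 - 5*I) + 20*I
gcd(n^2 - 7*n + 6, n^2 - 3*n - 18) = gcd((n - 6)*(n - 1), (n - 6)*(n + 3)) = n - 6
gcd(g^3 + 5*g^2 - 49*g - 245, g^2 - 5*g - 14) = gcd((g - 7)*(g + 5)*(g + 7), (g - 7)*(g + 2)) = g - 7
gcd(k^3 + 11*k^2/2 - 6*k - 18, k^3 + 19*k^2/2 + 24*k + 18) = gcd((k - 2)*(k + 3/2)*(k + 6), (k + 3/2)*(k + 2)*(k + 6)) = k^2 + 15*k/2 + 9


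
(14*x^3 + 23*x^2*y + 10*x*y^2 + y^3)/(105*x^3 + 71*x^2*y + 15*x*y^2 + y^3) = (2*x^2 + 3*x*y + y^2)/(15*x^2 + 8*x*y + y^2)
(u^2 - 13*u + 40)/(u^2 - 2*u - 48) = (u - 5)/(u + 6)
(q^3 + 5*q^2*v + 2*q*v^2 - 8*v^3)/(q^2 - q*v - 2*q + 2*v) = (q^2 + 6*q*v + 8*v^2)/(q - 2)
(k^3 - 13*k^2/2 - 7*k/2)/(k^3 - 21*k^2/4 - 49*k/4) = 2*(2*k + 1)/(4*k + 7)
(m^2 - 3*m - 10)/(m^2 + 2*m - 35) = (m + 2)/(m + 7)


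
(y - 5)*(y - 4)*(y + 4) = y^3 - 5*y^2 - 16*y + 80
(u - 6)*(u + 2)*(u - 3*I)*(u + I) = u^4 - 4*u^3 - 2*I*u^3 - 9*u^2 + 8*I*u^2 - 12*u + 24*I*u - 36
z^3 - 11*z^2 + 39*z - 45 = (z - 5)*(z - 3)^2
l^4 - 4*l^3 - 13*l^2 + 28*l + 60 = (l - 5)*(l - 3)*(l + 2)^2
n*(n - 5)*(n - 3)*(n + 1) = n^4 - 7*n^3 + 7*n^2 + 15*n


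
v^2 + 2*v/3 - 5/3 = (v - 1)*(v + 5/3)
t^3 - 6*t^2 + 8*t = t*(t - 4)*(t - 2)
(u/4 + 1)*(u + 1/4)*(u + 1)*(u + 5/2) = u^4/4 + 31*u^3/16 + 147*u^2/32 + 113*u/32 + 5/8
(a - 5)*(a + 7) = a^2 + 2*a - 35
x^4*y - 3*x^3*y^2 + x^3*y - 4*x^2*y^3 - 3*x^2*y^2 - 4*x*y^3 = x*(x - 4*y)*(x + y)*(x*y + y)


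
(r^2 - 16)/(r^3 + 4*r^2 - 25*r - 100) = (r - 4)/(r^2 - 25)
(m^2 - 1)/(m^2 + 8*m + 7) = (m - 1)/(m + 7)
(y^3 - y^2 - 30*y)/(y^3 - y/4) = 4*(y^2 - y - 30)/(4*y^2 - 1)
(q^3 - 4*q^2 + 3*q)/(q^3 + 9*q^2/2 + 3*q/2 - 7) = 2*q*(q - 3)/(2*q^2 + 11*q + 14)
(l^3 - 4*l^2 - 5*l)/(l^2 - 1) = l*(l - 5)/(l - 1)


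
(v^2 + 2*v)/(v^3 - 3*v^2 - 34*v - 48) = v/(v^2 - 5*v - 24)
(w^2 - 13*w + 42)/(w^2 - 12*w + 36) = (w - 7)/(w - 6)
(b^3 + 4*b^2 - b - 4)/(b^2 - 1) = b + 4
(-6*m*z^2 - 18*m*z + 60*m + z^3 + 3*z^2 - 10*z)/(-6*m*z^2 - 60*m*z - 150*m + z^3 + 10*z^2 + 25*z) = (z - 2)/(z + 5)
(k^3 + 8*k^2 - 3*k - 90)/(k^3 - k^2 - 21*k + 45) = (k + 6)/(k - 3)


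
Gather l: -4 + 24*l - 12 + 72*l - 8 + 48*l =144*l - 24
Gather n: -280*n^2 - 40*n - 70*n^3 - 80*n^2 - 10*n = -70*n^3 - 360*n^2 - 50*n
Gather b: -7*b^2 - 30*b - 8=-7*b^2 - 30*b - 8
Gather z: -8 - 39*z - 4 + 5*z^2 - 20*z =5*z^2 - 59*z - 12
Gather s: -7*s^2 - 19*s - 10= -7*s^2 - 19*s - 10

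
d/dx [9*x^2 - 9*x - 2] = 18*x - 9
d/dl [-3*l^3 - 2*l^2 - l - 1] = -9*l^2 - 4*l - 1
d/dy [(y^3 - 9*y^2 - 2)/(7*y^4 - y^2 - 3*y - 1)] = (3*y*(6 - y)*(-7*y^4 + y^2 + 3*y + 1) - (-28*y^3 + 2*y + 3)*(-y^3 + 9*y^2 + 2))/(-7*y^4 + y^2 + 3*y + 1)^2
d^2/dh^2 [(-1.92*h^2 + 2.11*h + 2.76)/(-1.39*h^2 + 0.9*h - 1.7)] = (-3.349622*h^3 - 59.217336*h^2 + 50.63214*h + 13.21356)/(2.685619*h^6 - 5.21667*h^5 + 13.23141*h^4 - 13.4892*h^3 + 16.1823*h^2 - 7.803*h + 4.913)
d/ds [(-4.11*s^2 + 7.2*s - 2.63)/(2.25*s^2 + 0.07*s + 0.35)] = (-16.4877*s^2 + 8.958*s + 2.7041)/(5.0625*s^4 + 0.315*s^3 + 1.5799*s^2 + 0.049*s + 0.1225)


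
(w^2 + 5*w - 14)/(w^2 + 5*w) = (w^2 + 5*w - 14)/(w*(w + 5))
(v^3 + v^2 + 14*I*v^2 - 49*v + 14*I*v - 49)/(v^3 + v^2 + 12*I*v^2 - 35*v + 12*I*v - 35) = (v + 7*I)/(v + 5*I)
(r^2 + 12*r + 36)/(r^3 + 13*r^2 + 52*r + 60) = (r + 6)/(r^2 + 7*r + 10)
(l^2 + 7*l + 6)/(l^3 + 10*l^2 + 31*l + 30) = (l^2 + 7*l + 6)/(l^3 + 10*l^2 + 31*l + 30)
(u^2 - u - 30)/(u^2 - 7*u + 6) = (u + 5)/(u - 1)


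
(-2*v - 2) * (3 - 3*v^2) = 6*v^3 + 6*v^2 - 6*v - 6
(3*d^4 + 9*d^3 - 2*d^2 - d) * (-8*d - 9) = -24*d^5 - 99*d^4 - 65*d^3 + 26*d^2 + 9*d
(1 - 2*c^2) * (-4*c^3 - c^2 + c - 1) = 8*c^5 + 2*c^4 - 6*c^3 + c^2 + c - 1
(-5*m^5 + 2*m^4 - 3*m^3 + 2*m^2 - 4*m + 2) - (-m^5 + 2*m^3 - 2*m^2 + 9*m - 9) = -4*m^5 + 2*m^4 - 5*m^3 + 4*m^2 - 13*m + 11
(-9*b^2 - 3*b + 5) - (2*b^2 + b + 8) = -11*b^2 - 4*b - 3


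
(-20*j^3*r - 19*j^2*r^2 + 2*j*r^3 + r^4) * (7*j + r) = -140*j^4*r - 153*j^3*r^2 - 5*j^2*r^3 + 9*j*r^4 + r^5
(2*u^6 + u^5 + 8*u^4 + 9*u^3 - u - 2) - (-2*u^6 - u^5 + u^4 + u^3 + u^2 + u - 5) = 4*u^6 + 2*u^5 + 7*u^4 + 8*u^3 - u^2 - 2*u + 3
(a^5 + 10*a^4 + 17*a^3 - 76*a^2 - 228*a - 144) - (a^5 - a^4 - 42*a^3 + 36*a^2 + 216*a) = 11*a^4 + 59*a^3 - 112*a^2 - 444*a - 144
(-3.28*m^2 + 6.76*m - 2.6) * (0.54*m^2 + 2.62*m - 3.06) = -1.7712*m^4 - 4.9432*m^3 + 26.344*m^2 - 27.4976*m + 7.956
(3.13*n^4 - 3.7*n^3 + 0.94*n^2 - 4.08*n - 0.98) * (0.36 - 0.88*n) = -2.7544*n^5 + 4.3828*n^4 - 2.1592*n^3 + 3.9288*n^2 - 0.6064*n - 0.3528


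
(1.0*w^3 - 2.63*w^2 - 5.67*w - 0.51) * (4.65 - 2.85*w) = -2.85*w^4 + 12.1455*w^3 + 3.93*w^2 - 24.912*w - 2.3715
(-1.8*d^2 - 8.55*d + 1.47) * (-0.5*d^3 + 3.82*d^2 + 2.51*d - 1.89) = 0.9*d^5 - 2.601*d^4 - 37.914*d^3 - 12.4431*d^2 + 19.8492*d - 2.7783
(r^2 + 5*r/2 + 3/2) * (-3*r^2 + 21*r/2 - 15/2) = -3*r^4 + 3*r^3 + 57*r^2/4 - 3*r - 45/4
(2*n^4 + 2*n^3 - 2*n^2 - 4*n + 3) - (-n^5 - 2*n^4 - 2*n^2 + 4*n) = n^5 + 4*n^4 + 2*n^3 - 8*n + 3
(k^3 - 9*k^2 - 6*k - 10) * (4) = 4*k^3 - 36*k^2 - 24*k - 40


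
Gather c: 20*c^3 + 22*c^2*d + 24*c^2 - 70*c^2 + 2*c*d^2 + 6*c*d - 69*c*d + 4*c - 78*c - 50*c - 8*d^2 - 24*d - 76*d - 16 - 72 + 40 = 20*c^3 + c^2*(22*d - 46) + c*(2*d^2 - 63*d - 124) - 8*d^2 - 100*d - 48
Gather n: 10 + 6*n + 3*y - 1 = 6*n + 3*y + 9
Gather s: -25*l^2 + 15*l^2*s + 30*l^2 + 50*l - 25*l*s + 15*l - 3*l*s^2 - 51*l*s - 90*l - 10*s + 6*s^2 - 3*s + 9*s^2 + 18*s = 5*l^2 - 25*l + s^2*(15 - 3*l) + s*(15*l^2 - 76*l + 5)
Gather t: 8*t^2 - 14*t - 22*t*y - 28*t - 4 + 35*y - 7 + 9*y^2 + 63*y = 8*t^2 + t*(-22*y - 42) + 9*y^2 + 98*y - 11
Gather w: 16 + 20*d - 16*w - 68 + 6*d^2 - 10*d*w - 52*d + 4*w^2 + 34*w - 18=6*d^2 - 32*d + 4*w^2 + w*(18 - 10*d) - 70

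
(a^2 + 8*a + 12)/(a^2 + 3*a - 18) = (a + 2)/(a - 3)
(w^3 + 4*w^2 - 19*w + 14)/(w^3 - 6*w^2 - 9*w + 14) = (w^2 + 5*w - 14)/(w^2 - 5*w - 14)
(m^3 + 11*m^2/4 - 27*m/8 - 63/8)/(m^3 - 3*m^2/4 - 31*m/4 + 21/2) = (m + 3/2)/(m - 2)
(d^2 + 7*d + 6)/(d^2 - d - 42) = (d + 1)/(d - 7)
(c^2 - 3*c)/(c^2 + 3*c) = (c - 3)/(c + 3)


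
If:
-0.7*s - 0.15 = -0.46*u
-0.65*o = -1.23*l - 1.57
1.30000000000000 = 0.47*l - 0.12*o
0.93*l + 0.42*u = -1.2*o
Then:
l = 6.54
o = 14.80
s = -37.52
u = -56.78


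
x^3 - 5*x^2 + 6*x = x*(x - 3)*(x - 2)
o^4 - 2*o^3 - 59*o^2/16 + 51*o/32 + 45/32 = (o - 3)*(o - 3/4)*(o + 1/2)*(o + 5/4)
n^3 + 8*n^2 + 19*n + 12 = (n + 1)*(n + 3)*(n + 4)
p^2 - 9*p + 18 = (p - 6)*(p - 3)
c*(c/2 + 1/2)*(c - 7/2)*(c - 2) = c^4/2 - 9*c^3/4 + 3*c^2/4 + 7*c/2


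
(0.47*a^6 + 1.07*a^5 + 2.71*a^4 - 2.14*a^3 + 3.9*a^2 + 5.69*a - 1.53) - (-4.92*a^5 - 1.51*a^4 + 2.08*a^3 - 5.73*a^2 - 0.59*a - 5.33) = 0.47*a^6 + 5.99*a^5 + 4.22*a^4 - 4.22*a^3 + 9.63*a^2 + 6.28*a + 3.8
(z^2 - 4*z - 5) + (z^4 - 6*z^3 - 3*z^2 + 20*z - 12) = z^4 - 6*z^3 - 2*z^2 + 16*z - 17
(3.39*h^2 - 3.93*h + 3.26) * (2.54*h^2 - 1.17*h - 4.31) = 8.6106*h^4 - 13.9485*h^3 - 1.7324*h^2 + 13.1241*h - 14.0506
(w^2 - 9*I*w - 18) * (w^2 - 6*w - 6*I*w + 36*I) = w^4 - 6*w^3 - 15*I*w^3 - 72*w^2 + 90*I*w^2 + 432*w + 108*I*w - 648*I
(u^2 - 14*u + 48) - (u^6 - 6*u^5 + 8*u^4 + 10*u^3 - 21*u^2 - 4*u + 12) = -u^6 + 6*u^5 - 8*u^4 - 10*u^3 + 22*u^2 - 10*u + 36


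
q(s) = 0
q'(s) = 0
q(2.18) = 0.00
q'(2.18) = 0.00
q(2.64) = 0.00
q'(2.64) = 0.00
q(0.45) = 0.00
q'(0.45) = 0.00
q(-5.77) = 0.00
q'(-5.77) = 0.00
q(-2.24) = 0.00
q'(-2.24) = 0.00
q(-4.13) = 0.00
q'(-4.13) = 0.00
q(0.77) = 0.00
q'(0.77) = 0.00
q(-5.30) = 0.00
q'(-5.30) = 0.00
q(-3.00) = 0.00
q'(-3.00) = 0.00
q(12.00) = 0.00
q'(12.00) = 0.00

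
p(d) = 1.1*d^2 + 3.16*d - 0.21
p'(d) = 2.2*d + 3.16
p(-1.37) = -2.47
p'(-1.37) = 0.15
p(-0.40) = -1.30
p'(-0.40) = 2.28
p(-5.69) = 17.42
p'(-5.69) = -9.36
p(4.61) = 37.73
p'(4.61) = 13.30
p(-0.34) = -1.16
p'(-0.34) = 2.41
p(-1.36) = -2.47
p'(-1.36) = 0.17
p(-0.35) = -1.18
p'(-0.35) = 2.39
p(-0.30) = -1.06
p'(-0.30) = 2.50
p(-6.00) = 20.43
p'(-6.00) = -10.04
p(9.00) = 117.33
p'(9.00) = 22.96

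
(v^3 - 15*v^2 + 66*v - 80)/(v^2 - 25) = (v^2 - 10*v + 16)/(v + 5)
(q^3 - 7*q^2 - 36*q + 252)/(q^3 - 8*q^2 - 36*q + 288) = (q - 7)/(q - 8)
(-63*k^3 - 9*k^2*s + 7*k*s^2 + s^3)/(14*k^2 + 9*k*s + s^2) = (-9*k^2 + s^2)/(2*k + s)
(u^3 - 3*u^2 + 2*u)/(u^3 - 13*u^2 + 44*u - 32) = u*(u - 2)/(u^2 - 12*u + 32)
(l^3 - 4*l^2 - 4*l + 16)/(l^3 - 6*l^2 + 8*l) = (l + 2)/l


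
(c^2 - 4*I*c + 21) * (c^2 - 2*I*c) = c^4 - 6*I*c^3 + 13*c^2 - 42*I*c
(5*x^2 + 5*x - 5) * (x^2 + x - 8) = 5*x^4 + 10*x^3 - 40*x^2 - 45*x + 40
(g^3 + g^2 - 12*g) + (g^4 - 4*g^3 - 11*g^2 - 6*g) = g^4 - 3*g^3 - 10*g^2 - 18*g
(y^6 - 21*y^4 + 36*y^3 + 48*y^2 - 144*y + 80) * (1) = y^6 - 21*y^4 + 36*y^3 + 48*y^2 - 144*y + 80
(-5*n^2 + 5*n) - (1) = -5*n^2 + 5*n - 1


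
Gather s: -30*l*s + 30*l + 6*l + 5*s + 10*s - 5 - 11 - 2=36*l + s*(15 - 30*l) - 18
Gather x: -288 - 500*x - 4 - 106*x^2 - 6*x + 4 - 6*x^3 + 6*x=-6*x^3 - 106*x^2 - 500*x - 288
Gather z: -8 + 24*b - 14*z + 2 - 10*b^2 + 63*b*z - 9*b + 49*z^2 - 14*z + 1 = -10*b^2 + 15*b + 49*z^2 + z*(63*b - 28) - 5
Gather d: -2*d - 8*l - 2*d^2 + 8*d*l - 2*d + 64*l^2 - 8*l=-2*d^2 + d*(8*l - 4) + 64*l^2 - 16*l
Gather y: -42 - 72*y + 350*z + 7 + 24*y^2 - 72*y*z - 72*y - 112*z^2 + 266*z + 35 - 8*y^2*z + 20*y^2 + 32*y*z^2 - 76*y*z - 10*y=y^2*(44 - 8*z) + y*(32*z^2 - 148*z - 154) - 112*z^2 + 616*z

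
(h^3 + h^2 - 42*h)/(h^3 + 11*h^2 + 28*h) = (h - 6)/(h + 4)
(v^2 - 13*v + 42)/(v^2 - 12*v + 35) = (v - 6)/(v - 5)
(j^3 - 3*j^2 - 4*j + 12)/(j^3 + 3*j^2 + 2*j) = (j^2 - 5*j + 6)/(j*(j + 1))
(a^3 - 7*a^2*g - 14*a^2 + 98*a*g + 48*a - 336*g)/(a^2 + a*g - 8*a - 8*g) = (a^2 - 7*a*g - 6*a + 42*g)/(a + g)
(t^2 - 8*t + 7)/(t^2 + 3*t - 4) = (t - 7)/(t + 4)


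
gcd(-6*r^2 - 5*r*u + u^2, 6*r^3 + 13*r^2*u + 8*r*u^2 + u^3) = r + u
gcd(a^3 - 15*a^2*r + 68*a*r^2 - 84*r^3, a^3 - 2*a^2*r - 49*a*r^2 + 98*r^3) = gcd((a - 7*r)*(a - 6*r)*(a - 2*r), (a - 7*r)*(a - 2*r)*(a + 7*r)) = a^2 - 9*a*r + 14*r^2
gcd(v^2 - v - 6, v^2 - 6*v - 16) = v + 2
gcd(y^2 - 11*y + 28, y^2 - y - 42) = y - 7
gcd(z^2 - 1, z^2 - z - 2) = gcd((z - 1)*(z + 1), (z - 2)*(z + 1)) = z + 1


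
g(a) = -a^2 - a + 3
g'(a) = -2*a - 1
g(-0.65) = 3.23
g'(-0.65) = 0.30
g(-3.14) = -3.72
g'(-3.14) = 5.28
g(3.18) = -10.29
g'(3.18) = -7.36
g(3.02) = -9.14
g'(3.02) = -7.04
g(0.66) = 1.90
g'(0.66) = -2.32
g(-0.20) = 3.16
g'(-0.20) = -0.60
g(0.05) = 2.95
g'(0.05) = -1.10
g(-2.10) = 0.69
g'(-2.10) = 3.20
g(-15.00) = -207.00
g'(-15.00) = 29.00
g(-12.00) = -129.00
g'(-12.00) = 23.00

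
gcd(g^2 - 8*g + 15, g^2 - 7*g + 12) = g - 3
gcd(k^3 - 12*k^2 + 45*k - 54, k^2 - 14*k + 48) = k - 6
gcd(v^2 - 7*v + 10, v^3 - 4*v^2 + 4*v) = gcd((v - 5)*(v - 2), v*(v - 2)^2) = v - 2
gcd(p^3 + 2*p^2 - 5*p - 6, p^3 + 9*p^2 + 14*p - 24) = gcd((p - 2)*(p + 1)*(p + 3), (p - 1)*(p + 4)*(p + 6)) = 1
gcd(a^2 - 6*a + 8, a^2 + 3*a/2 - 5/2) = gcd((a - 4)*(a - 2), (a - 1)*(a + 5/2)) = 1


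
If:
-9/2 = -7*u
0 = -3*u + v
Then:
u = 9/14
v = 27/14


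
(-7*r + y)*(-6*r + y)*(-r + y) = -42*r^3 + 55*r^2*y - 14*r*y^2 + y^3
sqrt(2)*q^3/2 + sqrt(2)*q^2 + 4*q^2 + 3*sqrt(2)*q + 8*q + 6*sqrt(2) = (q + 2)*(q + 3*sqrt(2))*(sqrt(2)*q/2 + 1)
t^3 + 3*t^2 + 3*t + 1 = (t + 1)^3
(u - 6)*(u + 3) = u^2 - 3*u - 18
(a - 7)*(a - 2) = a^2 - 9*a + 14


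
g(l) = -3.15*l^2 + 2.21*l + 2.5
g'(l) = 2.21 - 6.3*l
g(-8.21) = -227.97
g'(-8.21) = 53.93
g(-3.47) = -43.10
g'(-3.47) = 24.07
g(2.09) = -6.64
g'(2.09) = -10.96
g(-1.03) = -3.12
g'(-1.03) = 8.70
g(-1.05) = -3.29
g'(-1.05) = 8.82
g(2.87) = -17.10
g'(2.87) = -15.87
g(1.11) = 1.07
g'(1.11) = -4.78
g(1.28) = 0.17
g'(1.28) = -5.85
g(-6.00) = -124.16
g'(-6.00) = 40.01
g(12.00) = -424.58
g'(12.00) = -73.39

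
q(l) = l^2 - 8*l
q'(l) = 2*l - 8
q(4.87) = -15.24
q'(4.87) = 1.74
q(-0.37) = 3.10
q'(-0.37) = -8.74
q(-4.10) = 49.61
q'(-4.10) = -16.20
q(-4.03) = 48.48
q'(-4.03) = -16.06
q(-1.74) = 16.95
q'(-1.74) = -11.48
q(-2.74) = 29.43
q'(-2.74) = -13.48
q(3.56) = -15.81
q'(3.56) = -0.88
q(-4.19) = 51.08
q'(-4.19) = -16.38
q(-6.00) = 84.00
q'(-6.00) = -20.00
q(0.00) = 0.00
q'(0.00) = -8.00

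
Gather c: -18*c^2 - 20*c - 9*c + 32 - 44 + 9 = -18*c^2 - 29*c - 3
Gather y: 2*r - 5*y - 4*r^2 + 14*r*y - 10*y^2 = -4*r^2 + 2*r - 10*y^2 + y*(14*r - 5)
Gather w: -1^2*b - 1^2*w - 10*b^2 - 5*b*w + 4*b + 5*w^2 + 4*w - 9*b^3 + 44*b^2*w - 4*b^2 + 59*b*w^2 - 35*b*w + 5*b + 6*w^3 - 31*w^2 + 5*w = -9*b^3 - 14*b^2 + 8*b + 6*w^3 + w^2*(59*b - 26) + w*(44*b^2 - 40*b + 8)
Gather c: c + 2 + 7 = c + 9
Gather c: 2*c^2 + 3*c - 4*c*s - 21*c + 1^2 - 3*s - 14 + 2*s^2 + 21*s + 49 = 2*c^2 + c*(-4*s - 18) + 2*s^2 + 18*s + 36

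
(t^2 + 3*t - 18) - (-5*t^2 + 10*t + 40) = 6*t^2 - 7*t - 58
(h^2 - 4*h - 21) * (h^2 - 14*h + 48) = h^4 - 18*h^3 + 83*h^2 + 102*h - 1008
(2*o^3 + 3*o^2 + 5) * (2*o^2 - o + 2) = 4*o^5 + 4*o^4 + o^3 + 16*o^2 - 5*o + 10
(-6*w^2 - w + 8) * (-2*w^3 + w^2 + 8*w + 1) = 12*w^5 - 4*w^4 - 65*w^3 - 6*w^2 + 63*w + 8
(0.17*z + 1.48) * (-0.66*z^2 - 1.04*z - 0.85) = -0.1122*z^3 - 1.1536*z^2 - 1.6837*z - 1.258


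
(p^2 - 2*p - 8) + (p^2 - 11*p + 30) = 2*p^2 - 13*p + 22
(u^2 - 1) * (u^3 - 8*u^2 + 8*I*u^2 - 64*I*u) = u^5 - 8*u^4 + 8*I*u^4 - u^3 - 64*I*u^3 + 8*u^2 - 8*I*u^2 + 64*I*u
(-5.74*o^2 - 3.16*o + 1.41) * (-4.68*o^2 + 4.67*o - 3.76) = 26.8632*o^4 - 12.017*o^3 + 0.226399999999998*o^2 + 18.4663*o - 5.3016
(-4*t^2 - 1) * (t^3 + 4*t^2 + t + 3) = -4*t^5 - 16*t^4 - 5*t^3 - 16*t^2 - t - 3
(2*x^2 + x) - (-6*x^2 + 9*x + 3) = 8*x^2 - 8*x - 3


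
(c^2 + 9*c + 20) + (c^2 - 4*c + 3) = 2*c^2 + 5*c + 23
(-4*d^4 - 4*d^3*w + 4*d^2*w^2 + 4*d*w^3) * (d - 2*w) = -4*d^5 + 4*d^4*w + 12*d^3*w^2 - 4*d^2*w^3 - 8*d*w^4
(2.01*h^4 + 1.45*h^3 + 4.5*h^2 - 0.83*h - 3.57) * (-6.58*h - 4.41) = -13.2258*h^5 - 18.4051*h^4 - 36.0045*h^3 - 14.3836*h^2 + 27.1509*h + 15.7437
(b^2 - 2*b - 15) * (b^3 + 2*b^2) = b^5 - 19*b^3 - 30*b^2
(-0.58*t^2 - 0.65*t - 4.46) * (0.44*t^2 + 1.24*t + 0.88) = -0.2552*t^4 - 1.0052*t^3 - 3.2788*t^2 - 6.1024*t - 3.9248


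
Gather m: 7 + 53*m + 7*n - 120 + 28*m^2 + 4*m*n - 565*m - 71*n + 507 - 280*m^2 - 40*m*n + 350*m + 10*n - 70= -252*m^2 + m*(-36*n - 162) - 54*n + 324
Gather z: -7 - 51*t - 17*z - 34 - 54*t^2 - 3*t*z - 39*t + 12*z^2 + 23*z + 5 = -54*t^2 - 90*t + 12*z^2 + z*(6 - 3*t) - 36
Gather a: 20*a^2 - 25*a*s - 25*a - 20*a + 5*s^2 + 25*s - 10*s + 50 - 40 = 20*a^2 + a*(-25*s - 45) + 5*s^2 + 15*s + 10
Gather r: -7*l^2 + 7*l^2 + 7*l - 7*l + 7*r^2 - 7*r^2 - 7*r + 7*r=0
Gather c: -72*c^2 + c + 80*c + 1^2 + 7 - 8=-72*c^2 + 81*c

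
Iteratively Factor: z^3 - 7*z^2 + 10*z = (z - 5)*(z^2 - 2*z) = z*(z - 5)*(z - 2)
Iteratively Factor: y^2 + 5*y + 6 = (y + 2)*(y + 3)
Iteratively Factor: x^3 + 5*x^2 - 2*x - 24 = (x + 4)*(x^2 + x - 6) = (x + 3)*(x + 4)*(x - 2)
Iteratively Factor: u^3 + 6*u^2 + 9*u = (u)*(u^2 + 6*u + 9) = u*(u + 3)*(u + 3)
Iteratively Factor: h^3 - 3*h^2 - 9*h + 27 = (h - 3)*(h^2 - 9) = (h - 3)*(h + 3)*(h - 3)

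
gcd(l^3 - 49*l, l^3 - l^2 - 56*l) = l^2 + 7*l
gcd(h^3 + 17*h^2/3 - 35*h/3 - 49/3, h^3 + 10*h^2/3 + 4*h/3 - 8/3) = 1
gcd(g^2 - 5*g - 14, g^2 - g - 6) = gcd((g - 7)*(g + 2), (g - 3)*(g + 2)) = g + 2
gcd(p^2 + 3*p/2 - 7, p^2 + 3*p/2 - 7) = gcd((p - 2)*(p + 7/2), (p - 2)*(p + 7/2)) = p^2 + 3*p/2 - 7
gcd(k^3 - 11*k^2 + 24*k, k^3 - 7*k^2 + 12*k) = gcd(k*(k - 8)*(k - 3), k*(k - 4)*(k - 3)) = k^2 - 3*k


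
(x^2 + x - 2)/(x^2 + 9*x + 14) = (x - 1)/(x + 7)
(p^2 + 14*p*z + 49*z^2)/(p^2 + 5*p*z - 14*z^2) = (-p - 7*z)/(-p + 2*z)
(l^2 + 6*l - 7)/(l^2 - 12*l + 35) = (l^2 + 6*l - 7)/(l^2 - 12*l + 35)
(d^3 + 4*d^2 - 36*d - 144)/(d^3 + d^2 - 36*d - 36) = (d + 4)/(d + 1)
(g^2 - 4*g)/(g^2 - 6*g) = (g - 4)/(g - 6)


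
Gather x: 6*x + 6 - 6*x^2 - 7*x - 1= -6*x^2 - x + 5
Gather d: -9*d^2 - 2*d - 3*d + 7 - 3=-9*d^2 - 5*d + 4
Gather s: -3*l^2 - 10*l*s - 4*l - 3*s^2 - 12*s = -3*l^2 - 4*l - 3*s^2 + s*(-10*l - 12)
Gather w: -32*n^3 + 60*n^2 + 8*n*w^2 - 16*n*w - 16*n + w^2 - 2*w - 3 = -32*n^3 + 60*n^2 - 16*n + w^2*(8*n + 1) + w*(-16*n - 2) - 3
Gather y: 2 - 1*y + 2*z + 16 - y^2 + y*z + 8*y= -y^2 + y*(z + 7) + 2*z + 18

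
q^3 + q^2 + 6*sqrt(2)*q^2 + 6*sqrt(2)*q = q*(q + 1)*(q + 6*sqrt(2))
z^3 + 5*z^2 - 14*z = z*(z - 2)*(z + 7)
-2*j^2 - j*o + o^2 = (-2*j + o)*(j + o)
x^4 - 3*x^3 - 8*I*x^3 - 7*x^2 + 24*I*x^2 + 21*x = x*(x - 3)*(x - 7*I)*(x - I)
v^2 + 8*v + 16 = (v + 4)^2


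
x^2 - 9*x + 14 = (x - 7)*(x - 2)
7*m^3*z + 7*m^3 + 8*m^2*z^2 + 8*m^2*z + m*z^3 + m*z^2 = (m + z)*(7*m + z)*(m*z + m)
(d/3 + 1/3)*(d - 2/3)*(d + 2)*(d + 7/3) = d^4/3 + 14*d^3/9 + 49*d^2/27 - 4*d/9 - 28/27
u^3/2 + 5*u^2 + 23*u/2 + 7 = (u/2 + 1)*(u + 1)*(u + 7)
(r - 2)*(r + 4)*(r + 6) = r^3 + 8*r^2 + 4*r - 48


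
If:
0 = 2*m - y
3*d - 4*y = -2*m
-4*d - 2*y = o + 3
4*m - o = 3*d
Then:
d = -3/5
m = -3/10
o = 3/5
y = -3/5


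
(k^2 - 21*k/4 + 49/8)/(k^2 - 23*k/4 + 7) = (k - 7/2)/(k - 4)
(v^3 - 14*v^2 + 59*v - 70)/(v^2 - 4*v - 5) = (v^2 - 9*v + 14)/(v + 1)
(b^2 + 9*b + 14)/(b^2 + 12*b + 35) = (b + 2)/(b + 5)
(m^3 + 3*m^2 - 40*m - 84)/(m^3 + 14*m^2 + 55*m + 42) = (m^2 - 4*m - 12)/(m^2 + 7*m + 6)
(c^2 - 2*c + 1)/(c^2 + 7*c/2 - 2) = 2*(c^2 - 2*c + 1)/(2*c^2 + 7*c - 4)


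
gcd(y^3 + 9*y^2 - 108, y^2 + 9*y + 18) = y + 6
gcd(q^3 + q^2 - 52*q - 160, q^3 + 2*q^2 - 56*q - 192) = q^2 - 4*q - 32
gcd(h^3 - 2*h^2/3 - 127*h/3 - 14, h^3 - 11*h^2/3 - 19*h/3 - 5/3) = h + 1/3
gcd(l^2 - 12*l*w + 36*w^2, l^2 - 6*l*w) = -l + 6*w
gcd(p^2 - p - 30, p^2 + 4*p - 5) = p + 5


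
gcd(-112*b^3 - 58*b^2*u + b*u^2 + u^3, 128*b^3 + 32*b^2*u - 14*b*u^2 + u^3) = -16*b^2 - 6*b*u + u^2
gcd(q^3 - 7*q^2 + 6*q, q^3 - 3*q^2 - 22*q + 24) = q^2 - 7*q + 6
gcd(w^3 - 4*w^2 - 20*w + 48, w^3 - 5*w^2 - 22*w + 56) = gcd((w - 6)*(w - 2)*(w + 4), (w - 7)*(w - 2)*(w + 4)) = w^2 + 2*w - 8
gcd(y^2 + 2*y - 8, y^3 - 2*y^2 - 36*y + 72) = y - 2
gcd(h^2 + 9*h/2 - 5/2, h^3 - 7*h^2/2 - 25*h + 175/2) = h + 5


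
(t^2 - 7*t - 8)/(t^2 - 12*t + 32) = (t + 1)/(t - 4)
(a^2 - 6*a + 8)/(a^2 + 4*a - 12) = (a - 4)/(a + 6)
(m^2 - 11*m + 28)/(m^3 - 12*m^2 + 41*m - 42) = (m - 4)/(m^2 - 5*m + 6)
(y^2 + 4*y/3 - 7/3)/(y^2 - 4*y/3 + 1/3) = (3*y + 7)/(3*y - 1)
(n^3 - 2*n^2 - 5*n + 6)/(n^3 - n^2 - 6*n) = (n - 1)/n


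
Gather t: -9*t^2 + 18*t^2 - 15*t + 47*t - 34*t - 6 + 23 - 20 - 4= 9*t^2 - 2*t - 7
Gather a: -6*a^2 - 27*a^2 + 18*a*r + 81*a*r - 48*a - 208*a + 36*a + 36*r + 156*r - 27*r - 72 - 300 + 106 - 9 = -33*a^2 + a*(99*r - 220) + 165*r - 275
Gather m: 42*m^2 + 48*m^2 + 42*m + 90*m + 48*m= 90*m^2 + 180*m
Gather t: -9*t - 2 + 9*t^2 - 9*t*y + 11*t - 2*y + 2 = 9*t^2 + t*(2 - 9*y) - 2*y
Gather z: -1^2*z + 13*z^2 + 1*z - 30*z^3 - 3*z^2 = -30*z^3 + 10*z^2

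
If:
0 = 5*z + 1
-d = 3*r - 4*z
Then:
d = -3*r - 4/5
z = -1/5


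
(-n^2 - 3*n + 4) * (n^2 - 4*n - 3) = -n^4 + n^3 + 19*n^2 - 7*n - 12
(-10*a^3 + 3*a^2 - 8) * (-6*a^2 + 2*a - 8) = 60*a^5 - 38*a^4 + 86*a^3 + 24*a^2 - 16*a + 64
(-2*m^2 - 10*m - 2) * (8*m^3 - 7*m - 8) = -16*m^5 - 80*m^4 - 2*m^3 + 86*m^2 + 94*m + 16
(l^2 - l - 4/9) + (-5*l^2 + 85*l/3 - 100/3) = -4*l^2 + 82*l/3 - 304/9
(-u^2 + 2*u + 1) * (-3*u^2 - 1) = 3*u^4 - 6*u^3 - 2*u^2 - 2*u - 1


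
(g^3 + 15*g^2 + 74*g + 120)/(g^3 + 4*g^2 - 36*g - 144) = (g + 5)/(g - 6)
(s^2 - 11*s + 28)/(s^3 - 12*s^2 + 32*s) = (s - 7)/(s*(s - 8))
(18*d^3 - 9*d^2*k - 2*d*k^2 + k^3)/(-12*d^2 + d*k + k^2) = (-6*d^2 + d*k + k^2)/(4*d + k)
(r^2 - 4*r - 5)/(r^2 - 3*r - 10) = (r + 1)/(r + 2)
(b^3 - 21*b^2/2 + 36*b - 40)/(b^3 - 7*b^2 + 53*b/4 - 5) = 2*(b - 4)/(2*b - 1)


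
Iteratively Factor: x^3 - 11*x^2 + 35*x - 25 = (x - 5)*(x^2 - 6*x + 5) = (x - 5)*(x - 1)*(x - 5)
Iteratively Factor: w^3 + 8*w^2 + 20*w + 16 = (w + 2)*(w^2 + 6*w + 8) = (w + 2)^2*(w + 4)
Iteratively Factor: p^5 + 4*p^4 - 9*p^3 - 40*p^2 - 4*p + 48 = (p - 1)*(p^4 + 5*p^3 - 4*p^2 - 44*p - 48) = (p - 1)*(p + 2)*(p^3 + 3*p^2 - 10*p - 24) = (p - 1)*(p + 2)*(p + 4)*(p^2 - p - 6) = (p - 3)*(p - 1)*(p + 2)*(p + 4)*(p + 2)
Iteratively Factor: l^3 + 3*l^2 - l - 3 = (l - 1)*(l^2 + 4*l + 3) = (l - 1)*(l + 3)*(l + 1)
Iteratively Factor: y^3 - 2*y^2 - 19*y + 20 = (y + 4)*(y^2 - 6*y + 5) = (y - 5)*(y + 4)*(y - 1)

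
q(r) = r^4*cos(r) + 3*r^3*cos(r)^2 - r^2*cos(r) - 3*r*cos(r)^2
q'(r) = -r^4*sin(r) - 6*r^3*sin(r)*cos(r) + 4*r^3*cos(r) + r^2*sin(r) + 9*r^2*cos(r)^2 + 6*r*sin(r)*cos(r) - 2*r*cos(r) - 3*cos(r)^2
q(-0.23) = 0.57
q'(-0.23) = -1.71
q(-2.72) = -86.66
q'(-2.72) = 179.78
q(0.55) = -1.02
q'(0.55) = 0.56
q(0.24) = -0.69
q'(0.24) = -2.43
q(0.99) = -0.03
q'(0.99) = 2.87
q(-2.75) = -92.13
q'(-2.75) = 184.53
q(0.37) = -0.94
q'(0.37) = -1.35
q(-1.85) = -3.31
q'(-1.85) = 23.17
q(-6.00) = 629.00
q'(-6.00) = -536.15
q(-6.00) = 629.00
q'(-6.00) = -536.15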